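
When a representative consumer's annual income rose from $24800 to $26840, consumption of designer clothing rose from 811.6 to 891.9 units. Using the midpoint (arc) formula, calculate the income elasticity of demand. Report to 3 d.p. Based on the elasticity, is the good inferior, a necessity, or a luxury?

1.193 (luxury)

ΔQ = 891.9 − 811.6 = 80.3; midpoint Q̄ = (811.6 + 891.9)/2 = 851.75.
ΔI = 26840 − 24800 = 2040; midpoint Ī = (24800 + 26840)/2 = 25820.
η = (ΔQ/Q̄) ÷ (ΔI/Ī) = (80.3/851.75) ÷ (2040/25820) = 1.193.
η > 1 ⇒ luxury.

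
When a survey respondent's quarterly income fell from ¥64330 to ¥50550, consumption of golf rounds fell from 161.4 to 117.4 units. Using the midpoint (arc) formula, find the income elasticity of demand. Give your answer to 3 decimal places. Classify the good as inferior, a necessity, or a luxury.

ΔQ = 117.4 − 161.4 = -44; midpoint Q̄ = (161.4 + 117.4)/2 = 139.4.
ΔI = 50550 − 64330 = -13780; midpoint Ī = (64330 + 50550)/2 = 57440.
η = (ΔQ/Q̄) ÷ (ΔI/Ī) = (-44/139.4) ÷ (-13780/57440) = 1.316.
η > 1 ⇒ luxury.

1.316 (luxury)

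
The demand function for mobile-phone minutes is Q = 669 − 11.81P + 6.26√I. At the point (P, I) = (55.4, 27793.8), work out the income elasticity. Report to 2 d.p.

0.49

At P = 55.4, I = 27793.8: Q = 1058.360.
Holding P constant, ∂Q/∂I = 6.26/(2√I) = 0.0187746.
η_I = (∂Q/∂I)·(I/Q) = 0.0187746 × (27793.8/1058.360) = 0.49.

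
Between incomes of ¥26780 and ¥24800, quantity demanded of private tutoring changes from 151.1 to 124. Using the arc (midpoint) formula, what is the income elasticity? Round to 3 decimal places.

2.566

ΔQ = 124 − 151.1 = -27.1; midpoint Q̄ = (151.1 + 124)/2 = 137.55.
ΔI = 24800 − 26780 = -1980; midpoint Ī = (26780 + 24800)/2 = 25790.
η = (ΔQ/Q̄) ÷ (ΔI/Ī) = (-27.1/137.55) ÷ (-1980/25790) = 2.566.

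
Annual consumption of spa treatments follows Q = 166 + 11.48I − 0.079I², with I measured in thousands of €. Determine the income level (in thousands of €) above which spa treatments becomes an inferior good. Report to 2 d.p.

72.66

dQ/dI = 11.48 − 0.158I.
The good is inferior where dQ/dI < 0. Setting dQ/dI = 0 gives I = 11.48 / 0.158 = 72.66.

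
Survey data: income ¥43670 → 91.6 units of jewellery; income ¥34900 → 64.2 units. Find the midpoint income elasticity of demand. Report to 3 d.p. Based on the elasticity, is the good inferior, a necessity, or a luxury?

1.576 (luxury)

ΔQ = 64.2 − 91.6 = -27.4; midpoint Q̄ = (91.6 + 64.2)/2 = 77.9.
ΔI = 34900 − 43670 = -8770; midpoint Ī = (43670 + 34900)/2 = 39285.
η = (ΔQ/Q̄) ÷ (ΔI/Ī) = (-27.4/77.9) ÷ (-8770/39285) = 1.576.
η > 1 ⇒ luxury.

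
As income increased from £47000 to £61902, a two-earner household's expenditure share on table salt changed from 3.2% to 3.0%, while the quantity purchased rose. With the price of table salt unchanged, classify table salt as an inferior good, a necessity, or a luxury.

necessity

Quantity rises but the budget share falls as income rises, so 0 < η < 1.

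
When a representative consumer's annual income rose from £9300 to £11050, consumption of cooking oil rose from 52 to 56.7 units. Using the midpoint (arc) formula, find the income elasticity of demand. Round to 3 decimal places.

ΔQ = 56.7 − 52 = 4.7; midpoint Q̄ = (52 + 56.7)/2 = 54.35.
ΔI = 11050 − 9300 = 1750; midpoint Ī = (9300 + 11050)/2 = 10175.
η = (ΔQ/Q̄) ÷ (ΔI/Ī) = (4.7/54.35) ÷ (1750/10175) = 0.503.

0.503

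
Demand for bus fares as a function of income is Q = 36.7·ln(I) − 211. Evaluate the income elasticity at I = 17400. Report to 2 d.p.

At I = 17400: Q = 147.347.
dQ/dI = 36.7/I = 0.0021092 at this income.
η = (dQ/dI)·(I/Q) = 0.0021092 × (17400/147.347) = 0.25.

0.25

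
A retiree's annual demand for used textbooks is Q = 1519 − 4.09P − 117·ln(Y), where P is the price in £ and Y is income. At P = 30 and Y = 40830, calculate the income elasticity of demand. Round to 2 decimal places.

-0.76

At P = 30, Y = 40830: Q = 154.091.
Holding P constant, ∂Q/∂Y = -117/Y = -0.00286554.
η_Y = (∂Q/∂Y)·(Y/Q) = -0.00286554 × (40830/154.091) = -0.76.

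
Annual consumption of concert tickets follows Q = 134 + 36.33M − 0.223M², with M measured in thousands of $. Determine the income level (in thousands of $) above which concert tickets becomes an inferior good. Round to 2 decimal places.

dQ/dM = 36.33 − 0.446M.
The good is inferior where dQ/dM < 0. Setting dQ/dM = 0 gives M = 36.33 / 0.446 = 81.46.

81.46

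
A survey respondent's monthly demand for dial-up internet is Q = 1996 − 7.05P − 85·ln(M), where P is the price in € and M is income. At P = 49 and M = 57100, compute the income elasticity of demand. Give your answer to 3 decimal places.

At P = 49, M = 57100: Q = 719.582.
Holding P constant, ∂Q/∂M = -85/M = -0.00148862.
η_M = (∂Q/∂M)·(M/Q) = -0.00148862 × (57100/719.582) = -0.118.

-0.118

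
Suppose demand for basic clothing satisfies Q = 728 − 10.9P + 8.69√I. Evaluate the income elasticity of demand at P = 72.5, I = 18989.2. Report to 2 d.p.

At P = 72.5, I = 18989.2: Q = 1135.243.
Holding P constant, ∂Q/∂I = 8.69/(2√I) = 0.0315309.
η_I = (∂Q/∂I)·(I/Q) = 0.0315309 × (18989.2/1135.243) = 0.53.

0.53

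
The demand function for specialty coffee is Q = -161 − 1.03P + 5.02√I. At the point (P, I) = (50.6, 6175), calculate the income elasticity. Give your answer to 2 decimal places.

At P = 50.6, I = 6175: Q = 181.359.
Holding P constant, ∂Q/∂I = 5.02/(2√I) = 0.0319415.
η_I = (∂Q/∂I)·(I/Q) = 0.0319415 × (6175/181.359) = 1.09.

1.09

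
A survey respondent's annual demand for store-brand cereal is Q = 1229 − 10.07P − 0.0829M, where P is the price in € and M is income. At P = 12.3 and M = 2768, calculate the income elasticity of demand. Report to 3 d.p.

At P = 12.3, M = 2768: Q = 875.672.
Holding P constant, ∂Q/∂M = −0.0829.
η_M = (∂Q/∂M)·(M/Q) = -0.0829 × (2768/875.672) = -0.262.

-0.262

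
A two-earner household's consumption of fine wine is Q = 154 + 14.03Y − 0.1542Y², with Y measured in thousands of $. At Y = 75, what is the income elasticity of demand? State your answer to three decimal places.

-2.014

At Y = 75: Q = 338.8750.
dQ/dY = 14.03 − 0.3084Y = -9.10000.
η = (dQ/dY)·(Y/Q) = -9.10000 × (75/338.8750) = -2.014.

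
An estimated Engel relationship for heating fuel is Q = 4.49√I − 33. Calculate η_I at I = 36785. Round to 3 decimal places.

At I = 36785: Q = 828.156.
dQ/dI = 4.49/(2√I) = 0.0117053 at this income.
η = (dQ/dI)·(I/Q) = 0.0117053 × (36785/828.156) = 0.520.

0.520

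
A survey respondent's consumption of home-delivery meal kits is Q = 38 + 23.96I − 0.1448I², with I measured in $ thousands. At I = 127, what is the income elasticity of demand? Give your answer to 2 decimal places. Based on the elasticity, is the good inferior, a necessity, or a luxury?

-2.18 (inferior good)

At I = 127: Q = 745.4408.
dQ/dI = 23.96 − 0.2896I = -12.81920.
η = (dQ/dI)·(I/Q) = -12.81920 × (127/745.4408) = -2.18.
η < 0 ⇒ inferior good.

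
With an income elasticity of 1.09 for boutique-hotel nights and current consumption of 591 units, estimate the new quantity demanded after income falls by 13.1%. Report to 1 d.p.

%ΔQ ≈ η × %ΔI = 1.09 × (-13.1%) = -14.279%.
New Q ≈ 591 × (1 − 0.14279) = 506.6.

506.6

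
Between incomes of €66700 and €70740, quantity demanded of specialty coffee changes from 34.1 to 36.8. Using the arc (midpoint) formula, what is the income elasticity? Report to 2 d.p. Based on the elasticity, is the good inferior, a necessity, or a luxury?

1.30 (luxury)

ΔQ = 36.8 − 34.1 = 2.7; midpoint Q̄ = (34.1 + 36.8)/2 = 35.45.
ΔI = 70740 − 66700 = 4040; midpoint Ī = (66700 + 70740)/2 = 68720.
η = (ΔQ/Q̄) ÷ (ΔI/Ī) = (2.7/35.45) ÷ (4040/68720) = 1.30.
η > 1 ⇒ luxury.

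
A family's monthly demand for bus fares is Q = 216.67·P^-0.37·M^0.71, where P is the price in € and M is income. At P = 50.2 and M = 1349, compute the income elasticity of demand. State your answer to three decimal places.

For a multiplicative demand Q = A·P^α·M^β, the income elasticity is β everywhere.
Here β = 0.71, so η = 0.710.

0.710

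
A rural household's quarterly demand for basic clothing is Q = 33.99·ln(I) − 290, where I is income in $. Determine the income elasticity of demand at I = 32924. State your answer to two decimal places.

0.53

At I = 32924: Q = 63.563.
dQ/dI = 33.99/I = 0.00103238 at this income.
η = (dQ/dI)·(I/Q) = 0.00103238 × (32924/63.563) = 0.53.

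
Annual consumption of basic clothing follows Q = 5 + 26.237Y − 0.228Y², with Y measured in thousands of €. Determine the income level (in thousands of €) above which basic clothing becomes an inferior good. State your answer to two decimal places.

dQ/dY = 26.237 − 0.456Y.
The good is inferior where dQ/dY < 0. Setting dQ/dY = 0 gives Y = 26.237 / 0.456 = 57.54.

57.54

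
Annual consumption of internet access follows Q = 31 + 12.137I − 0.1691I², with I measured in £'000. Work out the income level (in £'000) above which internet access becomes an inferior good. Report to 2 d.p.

dQ/dI = 12.137 − 0.3382I.
The good is inferior where dQ/dI < 0. Setting dQ/dI = 0 gives I = 12.137 / 0.3382 = 35.89.

35.89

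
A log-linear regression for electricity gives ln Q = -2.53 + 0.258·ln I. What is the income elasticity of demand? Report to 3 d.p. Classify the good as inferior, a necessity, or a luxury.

0.258 (necessity)

In a log-linear demand, the coefficient on ln I is the income elasticity.
So η = 0.258.
0 < η < 1 ⇒ necessity.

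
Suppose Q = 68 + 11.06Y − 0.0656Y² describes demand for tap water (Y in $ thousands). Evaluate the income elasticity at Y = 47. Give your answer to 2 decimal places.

0.52

At Y = 47: Q = 442.9096.
dQ/dY = 11.06 − 0.1312Y = 4.89360.
η = (dQ/dY)·(Y/Q) = 4.89360 × (47/442.9096) = 0.52.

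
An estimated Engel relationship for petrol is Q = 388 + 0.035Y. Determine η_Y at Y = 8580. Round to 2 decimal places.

At Y = 8580: Q = 688.300.
dQ/dY = 0.035.
η = (dQ/dY)·(Y/Q) = 0.035 × (8580/688.300) = 0.44.

0.44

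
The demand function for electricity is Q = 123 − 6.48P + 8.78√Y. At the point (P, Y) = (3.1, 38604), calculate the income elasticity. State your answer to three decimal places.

At P = 3.1, Y = 38604: Q = 1827.998.
Holding P constant, ∂Q/∂Y = 8.78/(2√Y) = 0.0223434.
η_Y = (∂Q/∂Y)·(Y/Q) = 0.0223434 × (38604/1827.998) = 0.472.

0.472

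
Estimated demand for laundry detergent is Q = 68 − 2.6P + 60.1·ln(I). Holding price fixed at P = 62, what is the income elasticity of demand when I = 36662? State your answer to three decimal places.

At P = 62, I = 36662: Q = 538.421.
Holding P constant, ∂Q/∂I = 60.1/I = 0.0016393.
η_I = (∂Q/∂I)·(I/Q) = 0.0016393 × (36662/538.421) = 0.112.

0.112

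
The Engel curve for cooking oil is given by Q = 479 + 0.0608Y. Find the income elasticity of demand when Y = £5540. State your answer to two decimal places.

0.41

At Y = 5540: Q = 815.832.
dQ/dY = 0.0608.
η = (dQ/dY)·(Y/Q) = 0.0608 × (5540/815.832) = 0.41.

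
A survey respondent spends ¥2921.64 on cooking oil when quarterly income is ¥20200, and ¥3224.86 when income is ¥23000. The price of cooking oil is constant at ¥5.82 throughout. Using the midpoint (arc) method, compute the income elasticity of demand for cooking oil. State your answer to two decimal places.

With a constant price, Q₁ = 2921.64/5.82 = 502.000 and Q₂ = 3224.86/5.82 = 554.100 (equivalently, work directly with expenditure since P cancels).
Midpoint %ΔQ = (3224.86 − 2921.64)/3073.25 = 0.09866; midpoint %ΔI = (23000 − 20200)/21600 = 0.12963.
η = 0.09866 / 0.12963 = 0.76.

0.76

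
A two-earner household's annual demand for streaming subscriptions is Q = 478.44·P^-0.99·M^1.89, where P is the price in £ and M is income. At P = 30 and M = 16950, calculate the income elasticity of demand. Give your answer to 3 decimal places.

For a multiplicative demand Q = A·P^α·M^β, the income elasticity is β everywhere.
Here β = 1.89, so η = 1.890.

1.890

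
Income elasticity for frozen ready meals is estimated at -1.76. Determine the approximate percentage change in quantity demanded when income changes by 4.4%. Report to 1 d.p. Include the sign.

-7.7%

%ΔQ ≈ η × %ΔI = -1.76 × 4.4% = -7.7%.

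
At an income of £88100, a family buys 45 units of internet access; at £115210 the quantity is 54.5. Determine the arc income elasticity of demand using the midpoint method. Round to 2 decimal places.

ΔQ = 54.5 − 45 = 9.5; midpoint Q̄ = (45 + 54.5)/2 = 49.75.
ΔI = 115210 − 88100 = 27110; midpoint Ī = (88100 + 115210)/2 = 101655.
η = (ΔQ/Q̄) ÷ (ΔI/Ī) = (9.5/49.75) ÷ (27110/101655) = 0.72.

0.72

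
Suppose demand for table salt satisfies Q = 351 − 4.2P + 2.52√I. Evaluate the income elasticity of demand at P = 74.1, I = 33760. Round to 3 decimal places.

0.460

At P = 74.1, I = 33760: Q = 502.802.
Holding P constant, ∂Q/∂I = 2.52/(2√I) = 0.00685756.
η_I = (∂Q/∂I)·(I/Q) = 0.00685756 × (33760/502.802) = 0.460.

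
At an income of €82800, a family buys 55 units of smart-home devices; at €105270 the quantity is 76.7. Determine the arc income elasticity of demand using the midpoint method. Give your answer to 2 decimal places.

1.38

ΔQ = 76.7 − 55 = 21.7; midpoint Q̄ = (55 + 76.7)/2 = 65.85.
ΔI = 105270 − 82800 = 22470; midpoint Ī = (82800 + 105270)/2 = 94035.
η = (ΔQ/Q̄) ÷ (ΔI/Ī) = (21.7/65.85) ÷ (22470/94035) = 1.38.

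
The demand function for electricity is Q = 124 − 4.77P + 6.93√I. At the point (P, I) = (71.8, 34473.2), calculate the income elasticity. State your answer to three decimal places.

0.602

At P = 71.8, I = 34473.2: Q = 1068.204.
Holding P constant, ∂Q/∂I = 6.93/(2√I) = 0.0186622.
η_I = (∂Q/∂I)·(I/Q) = 0.0186622 × (34473.2/1068.204) = 0.602.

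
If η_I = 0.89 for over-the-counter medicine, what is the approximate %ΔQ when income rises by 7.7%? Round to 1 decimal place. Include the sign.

%ΔQ ≈ η × %ΔI = 0.89 × 7.7% = 6.9%.

6.9%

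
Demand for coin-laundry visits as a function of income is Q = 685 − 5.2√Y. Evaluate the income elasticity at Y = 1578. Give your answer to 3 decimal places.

-0.216

At Y = 1578: Q = 478.435.
dQ/dY = -5.2/(2√Y) = -0.0654515 at this income.
η = (dQ/dY)·(Y/Q) = -0.0654515 × (1578/478.435) = -0.216.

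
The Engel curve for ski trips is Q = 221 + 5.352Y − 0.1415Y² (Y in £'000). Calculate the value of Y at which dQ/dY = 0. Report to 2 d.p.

dQ/dY = 5.352 − 0.283Y.
The good is inferior where dQ/dY < 0. Setting dQ/dY = 0 gives Y = 5.352 / 0.283 = 18.91.

18.91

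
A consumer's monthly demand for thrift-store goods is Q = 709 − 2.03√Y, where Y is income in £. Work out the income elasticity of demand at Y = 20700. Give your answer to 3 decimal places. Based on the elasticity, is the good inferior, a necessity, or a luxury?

-0.350 (inferior good)

At Y = 20700: Q = 416.934.
dQ/dY = -2.03/(2√Y) = -0.00705474 at this income.
η = (dQ/dY)·(Y/Q) = -0.00705474 × (20700/416.934) = -0.350.
Since η < 0, the good is an inferior good.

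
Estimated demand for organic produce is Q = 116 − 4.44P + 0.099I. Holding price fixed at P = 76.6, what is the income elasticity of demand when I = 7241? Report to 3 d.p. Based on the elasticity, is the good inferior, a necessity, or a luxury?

1.455 (luxury)

At P = 76.6, I = 7241: Q = 492.755.
Holding P constant, ∂Q/∂I = 0.099.
η_I = (∂Q/∂I)·(I/Q) = 0.099 × (7241/492.755) = 1.455.
Since η > 1, this is a luxury.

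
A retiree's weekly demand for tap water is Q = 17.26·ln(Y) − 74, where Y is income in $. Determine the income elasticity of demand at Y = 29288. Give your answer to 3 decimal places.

0.167

At Y = 29288: Q = 103.518.
dQ/dY = 17.26/Y = 0.00058932 at this income.
η = (dQ/dY)·(Y/Q) = 0.00058932 × (29288/103.518) = 0.167.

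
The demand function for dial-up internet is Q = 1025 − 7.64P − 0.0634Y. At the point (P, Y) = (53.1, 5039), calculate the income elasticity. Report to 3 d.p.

-1.065

At P = 53.1, Y = 5039: Q = 299.843.
Holding P constant, ∂Q/∂Y = −0.0634.
η_Y = (∂Q/∂Y)·(Y/Q) = -0.0634 × (5039/299.843) = -1.065.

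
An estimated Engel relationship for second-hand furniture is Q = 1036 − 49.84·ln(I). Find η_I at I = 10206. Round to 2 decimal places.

-0.09

At I = 10206: Q = 575.940.
dQ/dI = -49.84/I = -0.0048834 at this income.
η = (dQ/dI)·(I/Q) = -0.0048834 × (10206/575.940) = -0.09.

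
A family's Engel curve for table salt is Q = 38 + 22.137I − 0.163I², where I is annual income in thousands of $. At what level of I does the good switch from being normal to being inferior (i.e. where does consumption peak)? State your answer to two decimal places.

dQ/dI = 22.137 − 0.326I.
The good is inferior where dQ/dI < 0. Setting dQ/dI = 0 gives I = 22.137 / 0.326 = 67.90.

67.90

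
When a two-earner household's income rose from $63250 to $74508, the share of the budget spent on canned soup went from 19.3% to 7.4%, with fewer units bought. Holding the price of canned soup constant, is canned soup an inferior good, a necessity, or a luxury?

inferior good

Quantity demanded falls as income rises, so η < 0.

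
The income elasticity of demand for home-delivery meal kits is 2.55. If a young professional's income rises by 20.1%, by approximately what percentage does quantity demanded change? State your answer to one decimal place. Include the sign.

51.3%

%ΔQ ≈ η × %ΔI = 2.55 × 20.1% = 51.3%.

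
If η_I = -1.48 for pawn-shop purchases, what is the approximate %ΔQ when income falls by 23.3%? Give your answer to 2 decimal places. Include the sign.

34.48%

%ΔQ ≈ η × %ΔI = -1.48 × (-23.3%) = 34.48%.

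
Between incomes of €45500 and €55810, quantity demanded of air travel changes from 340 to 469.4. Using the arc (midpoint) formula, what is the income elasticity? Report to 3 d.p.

1.571

ΔQ = 469.4 − 340 = 129.4; midpoint Q̄ = (340 + 469.4)/2 = 404.7.
ΔI = 55810 − 45500 = 10310; midpoint Ī = (45500 + 55810)/2 = 50655.
η = (ΔQ/Q̄) ÷ (ΔI/Ī) = (129.4/404.7) ÷ (10310/50655) = 1.571.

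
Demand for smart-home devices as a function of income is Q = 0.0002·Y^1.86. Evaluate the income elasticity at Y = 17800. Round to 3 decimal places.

For Q = A·Y^β the income elasticity is constant and equal to β.
Here β = 1.86, so η = 1.860.

1.860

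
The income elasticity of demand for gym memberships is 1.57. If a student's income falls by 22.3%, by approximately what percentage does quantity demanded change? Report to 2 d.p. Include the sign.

-35.01%

%ΔQ ≈ η × %ΔI = 1.57 × (-22.3%) = -35.01%.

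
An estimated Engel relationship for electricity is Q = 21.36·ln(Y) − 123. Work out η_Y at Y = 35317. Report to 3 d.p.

0.212

At Y = 35317: Q = 100.684.
dQ/dY = 21.36/Y = 0.000604808 at this income.
η = (dQ/dY)·(Y/Q) = 0.000604808 × (35317/100.684) = 0.212.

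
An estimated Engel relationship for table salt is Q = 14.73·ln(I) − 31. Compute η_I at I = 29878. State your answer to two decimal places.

0.12

At I = 29878: Q = 120.791.
dQ/dI = 14.73/I = 0.000493005 at this income.
η = (dQ/dI)·(I/Q) = 0.000493005 × (29878/120.791) = 0.12.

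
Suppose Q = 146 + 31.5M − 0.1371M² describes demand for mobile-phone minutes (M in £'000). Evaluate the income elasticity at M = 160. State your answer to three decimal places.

At M = 160: Q = 1676.2400.
dQ/dM = 31.5 − 0.2742M = -12.37200.
η = (dQ/dM)·(M/Q) = -12.37200 × (160/1676.2400) = -1.181.

-1.181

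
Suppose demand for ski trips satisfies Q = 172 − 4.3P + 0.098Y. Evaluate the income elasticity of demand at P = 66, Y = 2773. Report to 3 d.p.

At P = 66, Y = 2773: Q = 159.954.
Holding P constant, ∂Q/∂Y = 0.098.
η_Y = (∂Q/∂Y)·(Y/Q) = 0.098 × (2773/159.954) = 1.699.

1.699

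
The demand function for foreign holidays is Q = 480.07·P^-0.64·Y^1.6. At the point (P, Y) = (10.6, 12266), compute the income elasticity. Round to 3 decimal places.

1.600

For a multiplicative demand Q = A·P^α·Y^β, the income elasticity is β everywhere.
Here β = 1.6, so η = 1.600.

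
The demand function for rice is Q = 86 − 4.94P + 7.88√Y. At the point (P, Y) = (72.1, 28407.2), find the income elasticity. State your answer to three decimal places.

At P = 72.1, Y = 28407.2: Q = 1057.956.
Holding P constant, ∂Q/∂Y = 7.88/(2√Y) = 0.0233766.
η_Y = (∂Q/∂Y)·(Y/Q) = 0.0233766 × (28407.2/1057.956) = 0.628.

0.628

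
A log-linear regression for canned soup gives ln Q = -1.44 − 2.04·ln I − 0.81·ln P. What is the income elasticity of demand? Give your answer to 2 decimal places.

-2.04

In a log-linear demand, the coefficient on ln I is the income elasticity.
So η = -2.04.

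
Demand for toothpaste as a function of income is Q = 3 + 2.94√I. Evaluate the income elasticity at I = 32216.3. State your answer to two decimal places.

At I = 32216.3: Q = 530.698.
dQ/dI = 2.94/(2√I) = 0.00818992 at this income.
η = (dQ/dI)·(I/Q) = 0.00818992 × (32216.3/530.698) = 0.50.

0.50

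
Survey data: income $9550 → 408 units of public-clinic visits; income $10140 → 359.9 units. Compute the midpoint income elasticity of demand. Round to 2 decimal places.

-2.09

ΔQ = 359.9 − 408 = -48.1; midpoint Q̄ = (408 + 359.9)/2 = 383.95.
ΔI = 10140 − 9550 = 590; midpoint Ī = (9550 + 10140)/2 = 9845.
η = (ΔQ/Q̄) ÷ (ΔI/Ī) = (-48.1/383.95) ÷ (590/9845) = -2.09.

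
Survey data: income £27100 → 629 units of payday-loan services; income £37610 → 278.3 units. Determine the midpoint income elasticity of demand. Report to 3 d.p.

ΔQ = 278.3 − 629 = -350.7; midpoint Q̄ = (629 + 278.3)/2 = 453.65.
ΔI = 37610 − 27100 = 10510; midpoint Ī = (27100 + 37610)/2 = 32355.
η = (ΔQ/Q̄) ÷ (ΔI/Ī) = (-350.7/453.65) ÷ (10510/32355) = -2.380.

-2.380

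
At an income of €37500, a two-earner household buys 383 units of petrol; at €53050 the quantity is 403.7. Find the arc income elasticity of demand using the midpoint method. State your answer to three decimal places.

0.153

ΔQ = 403.7 − 383 = 20.7; midpoint Q̄ = (383 + 403.7)/2 = 393.35.
ΔI = 53050 − 37500 = 15550; midpoint Ī = (37500 + 53050)/2 = 45275.
η = (ΔQ/Q̄) ÷ (ΔI/Ī) = (20.7/393.35) ÷ (15550/45275) = 0.153.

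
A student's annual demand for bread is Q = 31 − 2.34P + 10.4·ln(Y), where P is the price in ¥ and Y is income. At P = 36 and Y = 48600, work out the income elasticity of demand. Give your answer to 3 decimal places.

0.176

At P = 36, Y = 48600: Q = 58.990.
Holding P constant, ∂Q/∂Y = 10.4/Y = 0.000213992.
η_Y = (∂Q/∂Y)·(Y/Q) = 0.000213992 × (48600/58.990) = 0.176.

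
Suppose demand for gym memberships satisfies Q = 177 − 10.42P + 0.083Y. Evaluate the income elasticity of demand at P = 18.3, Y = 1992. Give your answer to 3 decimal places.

At P = 18.3, Y = 1992: Q = 151.650.
Holding P constant, ∂Q/∂Y = 0.083.
η_Y = (∂Q/∂Y)·(Y/Q) = 0.083 × (1992/151.650) = 1.090.

1.090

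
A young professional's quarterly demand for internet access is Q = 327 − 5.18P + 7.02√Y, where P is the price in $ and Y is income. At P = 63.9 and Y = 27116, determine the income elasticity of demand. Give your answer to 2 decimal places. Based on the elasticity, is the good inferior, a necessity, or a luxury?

0.50 (necessity)

At P = 63.9, Y = 27116: Q = 1151.977.
Holding P constant, ∂Q/∂Y = 7.02/(2√Y) = 0.0213154.
η_Y = (∂Q/∂Y)·(Y/Q) = 0.0213154 × (27116/1151.977) = 0.50.
Since 0 < η < 1, this is a necessity.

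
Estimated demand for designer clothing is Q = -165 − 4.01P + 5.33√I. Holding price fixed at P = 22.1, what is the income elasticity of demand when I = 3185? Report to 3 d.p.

At P = 22.1, I = 3185: Q = 47.182.
Holding P constant, ∂Q/∂I = 5.33/(2√I) = 0.0472218.
η_I = (∂Q/∂I)·(I/Q) = 0.0472218 × (3185/47.182) = 3.188.

3.188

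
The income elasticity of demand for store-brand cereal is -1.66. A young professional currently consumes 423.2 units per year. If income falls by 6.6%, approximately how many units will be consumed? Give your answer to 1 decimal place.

469.6

%ΔQ ≈ η × %ΔI = -1.66 × (-6.6%) = 10.956%.
New Q ≈ 423.2 × (1 + 0.10956) = 469.6.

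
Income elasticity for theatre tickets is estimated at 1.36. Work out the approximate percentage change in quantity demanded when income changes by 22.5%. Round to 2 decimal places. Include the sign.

30.60%

%ΔQ ≈ η × %ΔI = 1.36 × 22.5% = 30.60%.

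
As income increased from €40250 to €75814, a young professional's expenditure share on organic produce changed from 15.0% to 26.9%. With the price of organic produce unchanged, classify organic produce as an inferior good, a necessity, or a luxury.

The budget share rises as income rises, so η > 1.

luxury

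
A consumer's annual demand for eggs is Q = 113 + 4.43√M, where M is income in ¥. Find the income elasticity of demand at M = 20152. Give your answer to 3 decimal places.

At M = 20152: Q = 741.873.
dQ/dM = 4.43/(2√M) = 0.0156032 at this income.
η = (dQ/dM)·(M/Q) = 0.0156032 × (20152/741.873) = 0.424.

0.424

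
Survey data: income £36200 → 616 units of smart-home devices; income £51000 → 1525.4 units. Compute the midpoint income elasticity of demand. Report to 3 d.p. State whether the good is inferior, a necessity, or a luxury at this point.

ΔQ = 1525.4 − 616 = 909.4; midpoint Q̄ = (616 + 1525.4)/2 = 1070.7.
ΔI = 51000 − 36200 = 14800; midpoint Ī = (36200 + 51000)/2 = 43600.
η = (ΔQ/Q̄) ÷ (ΔI/Ī) = (909.4/1070.7) ÷ (14800/43600) = 2.502.
η > 1 ⇒ luxury.

2.502 (luxury)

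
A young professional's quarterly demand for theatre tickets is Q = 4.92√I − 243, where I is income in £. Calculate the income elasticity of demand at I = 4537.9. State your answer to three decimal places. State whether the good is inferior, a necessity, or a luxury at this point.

At I = 4537.9: Q = 88.431.
dQ/dI = 4.92/(2√I) = 0.0365181 at this income.
η = (dQ/dI)·(I/Q) = 0.0365181 × (4537.9/88.431) = 1.874.
Since η > 1, the good is a luxury.

1.874 (luxury)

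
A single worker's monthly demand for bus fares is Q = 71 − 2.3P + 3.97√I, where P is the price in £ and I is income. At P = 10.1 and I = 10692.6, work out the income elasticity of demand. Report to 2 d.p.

0.45

At P = 10.1, I = 10692.6: Q = 458.288.
Holding P constant, ∂Q/∂I = 3.97/(2√I) = 0.0191964.
η_I = (∂Q/∂I)·(I/Q) = 0.0191964 × (10692.6/458.288) = 0.45.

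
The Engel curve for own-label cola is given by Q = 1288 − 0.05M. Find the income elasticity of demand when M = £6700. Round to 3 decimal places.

At M = 6700: Q = 953.000.
dQ/dM = −0.05.
η = (dQ/dM)·(M/Q) = -0.05 × (6700/953.000) = -0.352.

-0.352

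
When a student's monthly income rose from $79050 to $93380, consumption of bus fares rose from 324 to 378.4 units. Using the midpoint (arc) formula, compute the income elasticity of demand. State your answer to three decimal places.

ΔQ = 378.4 − 324 = 54.4; midpoint Q̄ = (324 + 378.4)/2 = 351.2.
ΔI = 93380 − 79050 = 14330; midpoint Ī = (79050 + 93380)/2 = 86215.
η = (ΔQ/Q̄) ÷ (ΔI/Ī) = (54.4/351.2) ÷ (14330/86215) = 0.932.

0.932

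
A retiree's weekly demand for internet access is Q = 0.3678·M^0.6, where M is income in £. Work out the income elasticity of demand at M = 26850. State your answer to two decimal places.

0.60

For Q = A·M^β the income elasticity is constant and equal to β.
Here β = 0.6, so η = 0.60.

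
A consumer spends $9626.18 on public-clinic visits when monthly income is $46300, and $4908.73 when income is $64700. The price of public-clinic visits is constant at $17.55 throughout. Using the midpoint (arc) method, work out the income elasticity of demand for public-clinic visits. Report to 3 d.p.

With a constant price, Q₁ = 9626.18/17.55 = 548.500 and Q₂ = 4908.73/17.55 = 279.700 (equivalently, work directly with expenditure since P cancels).
Midpoint %ΔQ = (4908.73 − 9626.18)/7267.46 = -0.64912; midpoint %ΔI = (64700 − 46300)/55500 = 0.33153.
η = -0.64912 / 0.33153 = -1.958.

-1.958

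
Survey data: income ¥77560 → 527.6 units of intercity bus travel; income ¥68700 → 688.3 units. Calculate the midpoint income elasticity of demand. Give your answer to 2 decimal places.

-2.18

ΔQ = 688.3 − 527.6 = 160.7; midpoint Q̄ = (527.6 + 688.3)/2 = 607.95.
ΔI = 68700 − 77560 = -8860; midpoint Ī = (77560 + 68700)/2 = 73130.
η = (ΔQ/Q̄) ÷ (ΔI/Ī) = (160.7/607.95) ÷ (-8860/73130) = -2.18.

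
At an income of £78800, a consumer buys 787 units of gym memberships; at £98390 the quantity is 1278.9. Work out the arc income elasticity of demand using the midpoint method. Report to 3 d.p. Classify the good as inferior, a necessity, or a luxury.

2.154 (luxury)

ΔQ = 1278.9 − 787 = 491.9; midpoint Q̄ = (787 + 1278.9)/2 = 1032.95.
ΔI = 98390 − 78800 = 19590; midpoint Ī = (78800 + 98390)/2 = 88595.
η = (ΔQ/Q̄) ÷ (ΔI/Ī) = (491.9/1032.95) ÷ (19590/88595) = 2.154.
η > 1 ⇒ luxury.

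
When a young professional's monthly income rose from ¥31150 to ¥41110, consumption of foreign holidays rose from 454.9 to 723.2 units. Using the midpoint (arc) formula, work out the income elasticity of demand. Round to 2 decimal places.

1.65

ΔQ = 723.2 − 454.9 = 268.3; midpoint Q̄ = (454.9 + 723.2)/2 = 589.05.
ΔI = 41110 − 31150 = 9960; midpoint Ī = (31150 + 41110)/2 = 36130.
η = (ΔQ/Q̄) ÷ (ΔI/Ī) = (268.3/589.05) ÷ (9960/36130) = 1.65.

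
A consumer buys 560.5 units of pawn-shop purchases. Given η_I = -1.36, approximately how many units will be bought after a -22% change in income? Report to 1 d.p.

%ΔQ ≈ η × %ΔI = -1.36 × (-22%) = 29.92%.
New Q ≈ 560.5 × (1 + 0.2992) = 728.2.

728.2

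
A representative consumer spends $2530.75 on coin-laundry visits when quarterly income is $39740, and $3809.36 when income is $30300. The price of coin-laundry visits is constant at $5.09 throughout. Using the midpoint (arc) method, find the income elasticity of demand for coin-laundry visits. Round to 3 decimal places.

With a constant price, Q₁ = 2530.75/5.09 = 497.200 and Q₂ = 3809.36/5.09 = 748.401 (equivalently, work directly with expenditure since P cancels).
Midpoint %ΔQ = (3809.36 − 2530.75)/3170.06 = 0.40334; midpoint %ΔI = (30300 − 39740)/35020 = -0.26956.
η = 0.40334 / -0.26956 = -1.496.

-1.496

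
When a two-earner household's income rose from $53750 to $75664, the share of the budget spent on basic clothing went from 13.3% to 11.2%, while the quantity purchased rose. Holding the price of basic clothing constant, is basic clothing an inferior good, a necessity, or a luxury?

Quantity rises but the budget share falls as income rises, so 0 < η < 1.

necessity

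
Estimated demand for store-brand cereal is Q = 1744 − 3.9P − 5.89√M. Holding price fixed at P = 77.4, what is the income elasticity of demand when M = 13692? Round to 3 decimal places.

At P = 77.4, M = 13692: Q = 752.934.
Holding P constant, ∂Q/∂M = -5.89/(2√M) = -0.0251682.
η_M = (∂Q/∂M)·(M/Q) = -0.0251682 × (13692/752.934) = -0.458.

-0.458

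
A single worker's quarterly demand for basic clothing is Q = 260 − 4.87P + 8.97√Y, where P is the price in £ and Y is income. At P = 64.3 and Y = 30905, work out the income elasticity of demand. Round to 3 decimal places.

At P = 64.3, Y = 30905: Q = 1523.769.
Holding P constant, ∂Q/∂Y = 8.97/(2√Y) = 0.0255122.
η_Y = (∂Q/∂Y)·(Y/Q) = 0.0255122 × (30905/1523.769) = 0.517.

0.517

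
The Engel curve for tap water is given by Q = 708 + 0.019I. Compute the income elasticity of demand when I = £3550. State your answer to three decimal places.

0.087

At I = 3550: Q = 775.450.
dQ/dI = 0.019.
η = (dQ/dI)·(I/Q) = 0.019 × (3550/775.450) = 0.087.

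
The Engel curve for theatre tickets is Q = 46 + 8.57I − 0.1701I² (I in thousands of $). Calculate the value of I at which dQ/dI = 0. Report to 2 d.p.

25.19

dQ/dI = 8.57 − 0.3402I.
The good is inferior where dQ/dI < 0. Setting dQ/dI = 0 gives I = 8.57 / 0.3402 = 25.19.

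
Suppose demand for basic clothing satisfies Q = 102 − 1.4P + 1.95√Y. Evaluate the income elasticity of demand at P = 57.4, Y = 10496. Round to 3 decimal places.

0.451

At P = 57.4, Y = 10496: Q = 221.417.
Holding P constant, ∂Q/∂Y = 1.95/(2√Y) = 0.00951684.
η_Y = (∂Q/∂Y)·(Y/Q) = 0.00951684 × (10496/221.417) = 0.451.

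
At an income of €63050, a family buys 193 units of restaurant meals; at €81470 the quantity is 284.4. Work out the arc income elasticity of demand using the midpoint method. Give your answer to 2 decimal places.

1.50

ΔQ = 284.4 − 193 = 91.4; midpoint Q̄ = (193 + 284.4)/2 = 238.7.
ΔI = 81470 − 63050 = 18420; midpoint Ī = (63050 + 81470)/2 = 72260.
η = (ΔQ/Q̄) ÷ (ΔI/Ī) = (91.4/238.7) ÷ (18420/72260) = 1.50.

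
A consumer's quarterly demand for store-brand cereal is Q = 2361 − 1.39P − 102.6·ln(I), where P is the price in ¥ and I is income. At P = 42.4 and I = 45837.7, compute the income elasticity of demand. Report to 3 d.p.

-0.085

At P = 42.4, I = 45837.7: Q = 1200.872.
Holding P constant, ∂Q/∂I = -102.6/I = -0.00223833.
η_I = (∂Q/∂I)·(I/Q) = -0.00223833 × (45837.7/1200.872) = -0.085.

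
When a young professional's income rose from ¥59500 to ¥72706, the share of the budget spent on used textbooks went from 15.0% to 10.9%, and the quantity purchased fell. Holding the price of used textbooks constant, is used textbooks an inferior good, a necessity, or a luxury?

Quantity demanded falls as income rises, so η < 0.

inferior good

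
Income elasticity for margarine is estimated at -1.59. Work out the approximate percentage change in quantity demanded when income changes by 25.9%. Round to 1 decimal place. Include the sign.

-41.2%

%ΔQ ≈ η × %ΔI = -1.59 × 25.9% = -41.2%.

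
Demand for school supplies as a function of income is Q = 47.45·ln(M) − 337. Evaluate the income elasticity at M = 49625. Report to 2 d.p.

0.27

At M = 49625: Q = 176.041.
dQ/dM = 47.45/M = 0.000956171 at this income.
η = (dQ/dM)·(M/Q) = 0.000956171 × (49625/176.041) = 0.27.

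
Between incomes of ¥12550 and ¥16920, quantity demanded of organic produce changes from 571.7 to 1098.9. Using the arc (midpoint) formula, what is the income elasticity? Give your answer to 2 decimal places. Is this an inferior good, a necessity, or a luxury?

ΔQ = 1098.9 − 571.7 = 527.2; midpoint Q̄ = (571.7 + 1098.9)/2 = 835.3.
ΔI = 16920 − 12550 = 4370; midpoint Ī = (12550 + 16920)/2 = 14735.
η = (ΔQ/Q̄) ÷ (ΔI/Ī) = (527.2/835.3) ÷ (4370/14735) = 2.13.
η > 1 ⇒ luxury.

2.13 (luxury)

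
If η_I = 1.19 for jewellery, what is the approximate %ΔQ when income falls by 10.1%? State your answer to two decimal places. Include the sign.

%ΔQ ≈ η × %ΔI = 1.19 × (-10.1%) = -12.02%.

-12.02%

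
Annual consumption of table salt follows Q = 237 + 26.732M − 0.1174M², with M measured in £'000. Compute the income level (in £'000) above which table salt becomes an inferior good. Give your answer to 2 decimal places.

113.85

dQ/dM = 26.732 − 0.2348M.
The good is inferior where dQ/dM < 0. Setting dQ/dM = 0 gives M = 26.732 / 0.2348 = 113.85.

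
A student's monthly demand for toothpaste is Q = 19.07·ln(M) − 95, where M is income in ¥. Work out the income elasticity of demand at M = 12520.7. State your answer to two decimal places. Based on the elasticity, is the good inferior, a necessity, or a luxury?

At M = 12520.7: Q = 84.928.
dQ/dM = 19.07/M = 0.00152308 at this income.
η = (dQ/dM)·(M/Q) = 0.00152308 × (12520.7/84.928) = 0.22.
Since 0 < η < 1, the good is a necessity.

0.22 (necessity)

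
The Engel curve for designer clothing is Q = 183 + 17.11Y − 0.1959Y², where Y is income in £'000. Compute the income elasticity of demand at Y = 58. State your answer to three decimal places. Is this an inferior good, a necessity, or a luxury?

At Y = 58: Q = 516.3724.
dQ/dY = 17.11 − 0.3918Y = -5.61440.
η = (dQ/dY)·(Y/Q) = -5.61440 × (58/516.3724) = -0.631.
η < 0 ⇒ inferior good.

-0.631 (inferior good)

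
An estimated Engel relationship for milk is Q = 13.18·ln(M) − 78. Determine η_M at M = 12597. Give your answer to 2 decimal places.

At M = 12597: Q = 46.435.
dQ/dM = 13.18/M = 0.00104628 at this income.
η = (dQ/dM)·(M/Q) = 0.00104628 × (12597/46.435) = 0.28.

0.28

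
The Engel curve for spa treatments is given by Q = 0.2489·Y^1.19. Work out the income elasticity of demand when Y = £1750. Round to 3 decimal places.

1.190

For Q = A·Y^β the income elasticity is constant and equal to β.
Here β = 1.19, so η = 1.190.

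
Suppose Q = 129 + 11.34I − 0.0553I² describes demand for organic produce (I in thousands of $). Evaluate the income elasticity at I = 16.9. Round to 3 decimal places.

At I = 16.9: Q = 304.8518.
dQ/dI = 11.34 − 0.1106I = 9.47086.
η = (dQ/dI)·(I/Q) = 9.47086 × (16.9/304.8518) = 0.525.

0.525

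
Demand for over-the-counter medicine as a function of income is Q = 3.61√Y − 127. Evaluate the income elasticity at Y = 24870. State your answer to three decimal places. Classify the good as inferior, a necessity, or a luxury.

0.644 (necessity)

At Y = 24870: Q = 442.305.
dQ/dY = 3.61/(2√Y) = 0.0114456 at this income.
η = (dQ/dY)·(Y/Q) = 0.0114456 × (24870/442.305) = 0.644.
Since 0 < η < 1, the good is a necessity.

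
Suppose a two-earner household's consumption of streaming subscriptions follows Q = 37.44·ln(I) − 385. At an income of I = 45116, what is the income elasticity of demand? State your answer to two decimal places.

2.30

At I = 45116: Q = 16.244.
dQ/dI = 37.44/I = 0.000829861 at this income.
η = (dQ/dI)·(I/Q) = 0.000829861 × (45116/16.244) = 2.30.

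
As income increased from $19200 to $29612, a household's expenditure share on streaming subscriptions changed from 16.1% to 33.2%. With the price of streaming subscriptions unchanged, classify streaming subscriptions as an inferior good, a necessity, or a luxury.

luxury

The budget share rises as income rises, so η > 1.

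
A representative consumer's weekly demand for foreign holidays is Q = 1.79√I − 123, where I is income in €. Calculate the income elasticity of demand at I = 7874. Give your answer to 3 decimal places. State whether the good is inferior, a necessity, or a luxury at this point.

2.216 (luxury)

At I = 7874: Q = 35.837.
dQ/dI = 1.79/(2√I) = 0.0100861 at this income.
η = (dQ/dI)·(I/Q) = 0.0100861 × (7874/35.837) = 2.216.
Since η > 1, the good is a luxury.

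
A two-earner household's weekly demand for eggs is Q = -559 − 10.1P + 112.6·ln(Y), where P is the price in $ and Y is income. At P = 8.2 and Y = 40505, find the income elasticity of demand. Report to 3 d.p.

At P = 8.2, Y = 40505: Q = 552.774.
Holding P constant, ∂Q/∂Y = 112.6/Y = 0.0027799.
η_Y = (∂Q/∂Y)·(Y/Q) = 0.0027799 × (40505/552.774) = 0.204.

0.204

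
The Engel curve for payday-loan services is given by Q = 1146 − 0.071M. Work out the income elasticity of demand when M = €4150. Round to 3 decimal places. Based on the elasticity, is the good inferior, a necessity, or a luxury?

-0.346 (inferior good)

At M = 4150: Q = 851.350.
dQ/dM = −0.071.
η = (dQ/dM)·(M/Q) = -0.071 × (4150/851.350) = -0.346.
Since η < 0, the good is an inferior good.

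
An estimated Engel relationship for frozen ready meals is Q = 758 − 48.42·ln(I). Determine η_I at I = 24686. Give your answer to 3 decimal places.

At I = 24686: Q = 268.281.
dQ/dI = -48.42/I = -0.00196144 at this income.
η = (dQ/dI)·(I/Q) = -0.00196144 × (24686/268.281) = -0.180.

-0.180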